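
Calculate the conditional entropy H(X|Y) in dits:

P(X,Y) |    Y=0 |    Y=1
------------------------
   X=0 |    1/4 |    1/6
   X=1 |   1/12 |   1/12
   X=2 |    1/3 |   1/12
0.4326 dits

Using the chain rule: H(X|Y) = H(X,Y) - H(Y)

First, compute H(X,Y) = 0.7090 dits

Marginal P(Y) = (2/3, 1/3)
H(Y) = 0.2764 dits

H(X|Y) = H(X,Y) - H(Y) = 0.7090 - 0.2764 = 0.4326 dits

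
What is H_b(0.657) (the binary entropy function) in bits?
0.9277 bits

The binary entropy function is:
H(p) = -p log(p) - (1-p) log(1-p)

H(0.657) = -0.657 × log_2(0.657) - 0.343 × log_2(0.343)
H(0.657) = 0.9277 bits

Note: Binary entropy is maximized at p=0.5 (H=1 bit) and minimized at p=0 or p=1 (H=0).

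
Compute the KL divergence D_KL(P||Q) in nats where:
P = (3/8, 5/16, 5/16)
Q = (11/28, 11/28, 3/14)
0.0289 nats

KL divergence: D_KL(P||Q) = Σ p(x) log(p(x)/q(x))

Computing term by term:
  x=0: 3/8 × log_e[(3/8)/(11/28)] = 3/8 × -0.0465 = -0.0174
  x=1: 5/16 × log_e[(5/16)/(11/28)] = 5/16 × -0.2288 = -0.0715
  x=2: 5/16 × log_e[(5/16)/(3/14)] = 5/16 × 0.3773 = 0.1179

D_KL(P||Q) = 0.0289 nats

Note: KL divergence is always non-negative and equals 0 iff P = Q.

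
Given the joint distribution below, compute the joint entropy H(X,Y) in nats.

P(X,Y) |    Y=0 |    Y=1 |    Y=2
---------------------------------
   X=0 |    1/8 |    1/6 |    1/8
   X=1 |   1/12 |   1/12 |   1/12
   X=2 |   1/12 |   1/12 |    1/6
2.1525 nats

Joint entropy is H(X,Y) = -Σ_{x,y} p(x,y) log p(x,y).

Summing over all non-zero entries:
H(X,Y) = -[1/8·log_e(1/8) + 1/6·log_e(1/6) + 1/8·log_e(1/8) + 1/12·log_e(1/12) + 1/12·log_e(1/12) + 1/12·log_e(1/12) + 1/12·log_e(1/12) + 1/12·log_e(1/12) + 1/6·log_e(1/6)]
H(X,Y) = 2.1525 nats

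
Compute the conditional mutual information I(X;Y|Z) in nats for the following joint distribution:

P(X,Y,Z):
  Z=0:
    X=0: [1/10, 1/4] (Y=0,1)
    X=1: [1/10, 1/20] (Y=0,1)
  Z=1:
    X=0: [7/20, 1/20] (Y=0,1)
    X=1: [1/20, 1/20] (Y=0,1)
0.0618 nats

Conditional mutual information: I(X;Y|Z) = H(X|Z) + H(Y|Z) - H(X,Y|Z)

H(Z) = 0.6931
H(X,Z) = 1.2488 → H(X|Z) = 0.5556
H(Y,Z) = 1.2799 → H(Y|Z) = 0.5867
H(X,Y,Z) = 1.7737 → H(X,Y|Z) = 1.0805

I(X;Y|Z) = 0.5556 + 0.5867 - 1.0805 = 0.0618 nats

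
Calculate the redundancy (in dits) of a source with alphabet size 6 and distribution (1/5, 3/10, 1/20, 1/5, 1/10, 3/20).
0.0531 dits

Redundancy measures how far a source is from maximum entropy:
R = H_max - H(X)

Maximum entropy for 6 symbols: H_max = log_10(6) = 0.7782 dits
Actual entropy: H(X) = 0.7251 dits
Redundancy: R = 0.7782 - 0.7251 = 0.0531 dits

This redundancy represents potential for compression: the source could be compressed by 0.0531 dits per symbol.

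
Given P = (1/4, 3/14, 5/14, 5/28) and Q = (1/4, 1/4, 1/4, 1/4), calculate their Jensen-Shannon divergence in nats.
0.0084 nats

Jensen-Shannon divergence is:
JSD(P||Q) = 0.5 × D_KL(P||M) + 0.5 × D_KL(Q||M)
where M = 0.5 × (P + Q) is the mixture distribution.

M = 0.5 × (1/4, 3/14, 5/14, 5/28) + 0.5 × (1/4, 1/4, 1/4, 1/4) = (1/4, 0.232143, 0.303571, 3/14)

D_KL(P||M) = 0.0083 nats
D_KL(Q||M) = 0.0085 nats

JSD(P||Q) = 0.5 × 0.0083 + 0.5 × 0.0085 = 0.0084 nats

Unlike KL divergence, JSD is symmetric and bounded: 0 ≤ JSD ≤ log(2).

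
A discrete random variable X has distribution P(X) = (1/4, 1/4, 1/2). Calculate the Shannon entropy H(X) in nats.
1.0397 nats

Shannon entropy is H(X) = -Σ p(x) log p(x).

For P = (1/4, 1/4, 1/2):
H = -1/4 × log_e(1/4) -1/4 × log_e(1/4) -1/2 × log_e(1/2)
H = 1.0397 nats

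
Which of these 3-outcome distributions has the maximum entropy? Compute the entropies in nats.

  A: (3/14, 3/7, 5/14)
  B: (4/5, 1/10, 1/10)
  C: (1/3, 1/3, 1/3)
C

For a discrete distribution over n outcomes, entropy is maximized by the uniform distribution.

Computing entropies:
H(A) = 1.0609 nats
H(B) = 0.6390 nats
H(C) = 1.0986 nats

The uniform distribution (where all probabilities equal 1/3) achieves the maximum entropy of log_e(3) = 1.0986 nats.

Distribution C has the highest entropy.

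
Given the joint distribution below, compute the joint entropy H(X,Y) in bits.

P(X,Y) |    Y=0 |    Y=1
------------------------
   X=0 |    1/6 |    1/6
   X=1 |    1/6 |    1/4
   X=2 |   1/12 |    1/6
2.5221 bits

Joint entropy is H(X,Y) = -Σ_{x,y} p(x,y) log p(x,y).

Summing over all non-zero entries:
H(X,Y) = -[1/6·log_2(1/6) + 1/6·log_2(1/6) + 1/6·log_2(1/6) + 1/4·log_2(1/4) + 1/12·log_2(1/12) + 1/6·log_2(1/6)]
H(X,Y) = 2.5221 bits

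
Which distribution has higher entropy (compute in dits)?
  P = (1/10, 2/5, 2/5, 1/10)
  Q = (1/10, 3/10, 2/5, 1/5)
Q

Computing entropies in dits:
H(P) = 0.5184
H(Q) = 0.5558

Distribution Q has higher entropy.

Intuition: The distribution closer to uniform (more spread out) has higher entropy.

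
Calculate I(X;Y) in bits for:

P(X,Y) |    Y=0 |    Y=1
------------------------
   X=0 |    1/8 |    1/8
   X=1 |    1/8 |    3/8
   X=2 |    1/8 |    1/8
0.0488 bits

Mutual information: I(X;Y) = H(X) + H(Y) - H(X,Y)

Marginals:
P(X) = (1/4, 1/2, 1/4), H(X) = 1.5000 bits
P(Y) = (3/8, 5/8), H(Y) = 0.9544 bits

Joint entropy: H(X,Y) = 2.4056 bits

I(X;Y) = 1.5000 + 0.9544 - 2.4056 = 0.0488 bits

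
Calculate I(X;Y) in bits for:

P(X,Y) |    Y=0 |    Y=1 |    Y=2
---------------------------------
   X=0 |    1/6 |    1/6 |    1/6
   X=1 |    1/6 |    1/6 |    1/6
0.0000 bits

Mutual information: I(X;Y) = H(X) + H(Y) - H(X,Y)

Marginals:
P(X) = (1/2, 1/2), H(X) = 1.0000 bits
P(Y) = (1/3, 1/3, 1/3), H(Y) = 1.5850 bits

Joint entropy: H(X,Y) = 2.5850 bits

I(X;Y) = 1.0000 + 1.5850 - 2.5850 = 0.0000 bits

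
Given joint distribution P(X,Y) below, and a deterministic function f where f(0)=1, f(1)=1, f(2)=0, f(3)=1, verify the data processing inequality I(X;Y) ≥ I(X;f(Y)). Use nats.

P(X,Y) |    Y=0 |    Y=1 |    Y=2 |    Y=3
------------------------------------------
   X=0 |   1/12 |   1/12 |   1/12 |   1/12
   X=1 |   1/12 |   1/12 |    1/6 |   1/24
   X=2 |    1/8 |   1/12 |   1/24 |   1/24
I(X;Y) = 0.0520, I(X;f(Y)) = 0.0390, inequality holds: 0.0520 ≥ 0.0390

Data Processing Inequality: For any Markov chain X → Y → Z, we have I(X;Y) ≥ I(X;Z).

Here Z = f(Y) is a deterministic function of Y, forming X → Y → Z.

Original I(X;Y) = 0.0520 nats

After applying f:
P(X,Z) where Z=f(Y):
- P(X,Z=0) = P(X,Y=2)
- P(X,Z=1) = P(X,Y=0) + P(X,Y=1) + P(X,Y=3)

I(X;Z) = I(X;f(Y)) = 0.0390 nats

Verification: 0.0520 ≥ 0.0390 ✓

Information cannot be created by processing; the function f can only lose information about X.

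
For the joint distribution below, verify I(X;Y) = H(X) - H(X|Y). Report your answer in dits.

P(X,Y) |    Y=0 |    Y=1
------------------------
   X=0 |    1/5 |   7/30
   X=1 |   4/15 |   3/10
I(X;Y) = 0.0000 dits

Mutual information has multiple equivalent forms:
- I(X;Y) = H(X) - H(X|Y)
- I(X;Y) = H(Y) - H(Y|X)
- I(X;Y) = H(X) + H(Y) - H(X,Y)

Computing all quantities:
H(X) = 0.2972, H(Y) = 0.3001, H(X,Y) = 0.5972
H(X|Y) = 0.2971, H(Y|X) = 0.3000

Verification:
H(X) - H(X|Y) = 0.2972 - 0.2971 = 0.0000
H(Y) - H(Y|X) = 0.3001 - 0.3000 = 0.0000
H(X) + H(Y) - H(X,Y) = 0.2972 + 0.3001 - 0.5972 = 0.0000

All forms give I(X;Y) = 0.0000 dits. ✓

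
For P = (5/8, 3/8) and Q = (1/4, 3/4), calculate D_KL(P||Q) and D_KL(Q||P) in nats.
D_KL(P||Q) = 0.3128, D_KL(Q||P) = 0.2908

KL divergence is not symmetric: D_KL(P||Q) ≠ D_KL(Q||P) in general.

D_KL(P||Q) = 0.3128 nats
D_KL(Q||P) = 0.2908 nats

No, they are not equal!

This asymmetry is why KL divergence is not a true distance metric.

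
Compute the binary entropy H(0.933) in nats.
0.2458 nats

The binary entropy function is:
H(p) = -p log(p) - (1-p) log(1-p)

H(0.933) = -0.933 × log_e(0.933) - 0.067 × log_e(0.067)
H(0.933) = 0.2458 nats

Note: Binary entropy is maximized at p=0.5 (H=1 bit) and minimized at p=0 or p=1 (H=0).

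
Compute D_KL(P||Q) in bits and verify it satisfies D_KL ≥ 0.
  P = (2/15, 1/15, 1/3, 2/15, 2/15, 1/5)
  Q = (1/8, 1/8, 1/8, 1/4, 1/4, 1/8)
0.3174 bits

KL divergence satisfies the Gibbs inequality: D_KL(P||Q) ≥ 0 for all distributions P, Q.

D_KL(P||Q) = Σ p(x) log(p(x)/q(x))
Term by term:
  x=0: 2/15 × log_2[(2/15)/(1/8)] = 0.0124
  x=1: 1/15 × log_2[(1/15)/(1/8)] = -0.0605
  x=2: 1/3 × log_2[(1/3)/(1/8)] = 0.4717
  x=3: 2/15 × log_2[(2/15)/(1/4)] = -0.1209
  x=4: 2/15 × log_2[(2/15)/(1/4)] = -0.1209
  x=5: 1/5 × log_2[(1/5)/(1/8)] = 0.1356
D_KL(P||Q) = 0.3174 bits

D_KL(P||Q) = 0.3174 ≥ 0 ✓

This non-negativity is a fundamental property: relative entropy cannot be negative because it measures how different Q is from P.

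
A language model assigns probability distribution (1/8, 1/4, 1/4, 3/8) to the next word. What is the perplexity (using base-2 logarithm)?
3.7467

Perplexity is 2^H (or exp(H) for natural log).

First, H = -Σ p log p = 1.9056 bits
Perplexity = 2^1.9056 = 3.7467

Interpretation: The model's uncertainty is equivalent to choosing uniformly among 3.7 options.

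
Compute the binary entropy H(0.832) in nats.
0.4527 nats

The binary entropy function is:
H(p) = -p log(p) - (1-p) log(1-p)

H(0.832) = -0.832 × log_e(0.832) - 0.168 × log_e(0.168)
H(0.832) = 0.4527 nats

Note: Binary entropy is maximized at p=0.5 (H=1 bit) and minimized at p=0 or p=1 (H=0).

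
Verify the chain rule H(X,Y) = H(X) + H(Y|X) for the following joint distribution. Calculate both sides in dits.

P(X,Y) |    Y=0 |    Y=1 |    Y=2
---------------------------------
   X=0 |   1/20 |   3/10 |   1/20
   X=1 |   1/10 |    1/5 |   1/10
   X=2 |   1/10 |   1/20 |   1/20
H(X,Y) = 0.8569, H(X) = 0.4581, H(Y|X) = 0.3987 (all in dits)

Chain rule: H(X,Y) = H(X) + H(Y|X)

Left side — joint entropy directly:
H(X,Y) = -Σ p(x,y) log p(x,y) = 0.8569 dits

Right side — compute H(Y|X) from the conditional distributions:
P(X) = (2/5, 2/5, 1/5), so H(X) = 0.4581 dits
H(Y|X) = Σ_x P(X=x) · H(Y|X=x):
  P(Y|X=0) = (1/8, 3/4, 1/8), H(Y|X=0) = 0.3195, weight P(X=0) = 2/5
  P(Y|X=1) = (1/4, 1/2, 1/4), H(Y|X=1) = 0.4515, weight P(X=1) = 2/5
  P(Y|X=2) = (1/2, 1/4, 1/4), H(Y|X=2) = 0.4515, weight P(X=2) = 1/5
H(Y|X) = 0.3987 dits

H(X) + H(Y|X) = 0.4581 + 0.3987 = 0.8569 dits

Both sides equal 0.8569 dits. ✓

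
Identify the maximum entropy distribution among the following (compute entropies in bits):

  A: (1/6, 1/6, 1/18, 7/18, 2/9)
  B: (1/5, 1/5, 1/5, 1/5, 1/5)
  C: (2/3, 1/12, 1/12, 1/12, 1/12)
B

For a discrete distribution over n outcomes, entropy is maximized by the uniform distribution.

Computing entropies:
H(A) = 2.1054 bits
H(B) = 2.3219 bits
H(C) = 1.5850 bits

The uniform distribution (where all probabilities equal 1/5) achieves the maximum entropy of log_2(5) = 2.3219 bits.

Distribution B has the highest entropy.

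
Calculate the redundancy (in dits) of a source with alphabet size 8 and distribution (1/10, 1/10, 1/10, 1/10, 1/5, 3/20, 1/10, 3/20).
0.0161 dits

Redundancy measures how far a source is from maximum entropy:
R = H_max - H(X)

Maximum entropy for 8 symbols: H_max = log_10(8) = 0.9031 dits
Actual entropy: H(X) = 0.8870 dits
Redundancy: R = 0.9031 - 0.8870 = 0.0161 dits

This redundancy represents potential for compression: the source could be compressed by 0.0161 dits per symbol.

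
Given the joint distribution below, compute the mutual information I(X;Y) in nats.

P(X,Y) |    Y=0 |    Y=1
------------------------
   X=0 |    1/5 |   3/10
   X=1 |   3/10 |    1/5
0.0201 nats

Mutual information: I(X;Y) = H(X) + H(Y) - H(X,Y)

Marginals:
P(X) = (1/2, 1/2), H(X) = 0.6931 nats
P(Y) = (1/2, 1/2), H(Y) = 0.6931 nats

Joint entropy: H(X,Y) = 1.3662 nats

I(X;Y) = 0.6931 + 0.6931 - 1.3662 = 0.0201 nats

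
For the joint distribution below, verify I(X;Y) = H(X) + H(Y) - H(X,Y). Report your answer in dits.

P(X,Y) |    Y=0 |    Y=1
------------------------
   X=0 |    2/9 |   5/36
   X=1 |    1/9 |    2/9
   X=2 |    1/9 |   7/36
I(X;Y) = 0.0147 dits

Mutual information has multiple equivalent forms:
- I(X;Y) = H(X) - H(X|Y)
- I(X;Y) = H(Y) - H(Y|X)
- I(X;Y) = H(X) + H(Y) - H(X,Y)

Computing all quantities:
H(X) = 0.4761, H(Y) = 0.2983, H(X,Y) = 0.7597
H(X|Y) = 0.4614, H(Y|X) = 0.2836

Verification:
H(X) - H(X|Y) = 0.4761 - 0.4614 = 0.0147
H(Y) - H(Y|X) = 0.2983 - 0.2836 = 0.0147
H(X) + H(Y) - H(X,Y) = 0.4761 + 0.2983 - 0.7597 = 0.0147

All forms give I(X;Y) = 0.0147 dits. ✓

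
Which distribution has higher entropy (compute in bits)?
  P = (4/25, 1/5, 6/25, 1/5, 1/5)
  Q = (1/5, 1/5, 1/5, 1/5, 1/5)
Q

Computing entropies in bits:
H(P) = 2.3103
H(Q) = 2.3219

Distribution Q has higher entropy.

Intuition: The distribution closer to uniform (more spread out) has higher entropy.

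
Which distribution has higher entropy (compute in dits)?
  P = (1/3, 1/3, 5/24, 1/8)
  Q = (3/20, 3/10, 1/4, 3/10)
Q

Computing entropies in dits:
H(P) = 0.5729
H(Q) = 0.5878

Distribution Q has higher entropy.

Intuition: The distribution closer to uniform (more spread out) has higher entropy.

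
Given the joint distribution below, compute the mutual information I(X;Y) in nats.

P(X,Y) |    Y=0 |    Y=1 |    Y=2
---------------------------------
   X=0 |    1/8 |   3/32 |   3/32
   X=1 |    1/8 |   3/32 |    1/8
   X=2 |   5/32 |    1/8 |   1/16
0.0150 nats

Mutual information: I(X;Y) = H(X) + H(Y) - H(X,Y)

Marginals:
P(X) = (5/16, 11/32, 11/32), H(X) = 1.0976 nats
P(Y) = (13/32, 5/16, 9/32), H(Y) = 1.0862 nats

Joint entropy: H(X,Y) = 2.1688 nats

I(X;Y) = 1.0976 + 1.0862 - 2.1688 = 0.0150 nats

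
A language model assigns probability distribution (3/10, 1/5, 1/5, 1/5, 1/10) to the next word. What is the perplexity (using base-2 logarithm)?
4.7451

Perplexity is 2^H (or exp(H) for natural log).

First, H = -Σ p log p = 2.2464 bits
Perplexity = 2^2.2464 = 4.7451

Interpretation: The model's uncertainty is equivalent to choosing uniformly among 4.7 options.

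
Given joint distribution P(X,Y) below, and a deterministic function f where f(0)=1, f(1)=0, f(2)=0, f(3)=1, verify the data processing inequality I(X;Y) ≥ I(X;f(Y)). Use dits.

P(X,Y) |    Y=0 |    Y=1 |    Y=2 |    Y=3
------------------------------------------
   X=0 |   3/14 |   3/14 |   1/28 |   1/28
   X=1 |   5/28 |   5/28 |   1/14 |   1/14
I(X;Y) = 0.0067, I(X;f(Y)) = 0.0000, inequality holds: 0.0067 ≥ 0.0000

Data Processing Inequality: For any Markov chain X → Y → Z, we have I(X;Y) ≥ I(X;Z).

Here Z = f(Y) is a deterministic function of Y, forming X → Y → Z.

Original I(X;Y) = 0.0067 dits

After applying f:
P(X,Z) where Z=f(Y):
- P(X,Z=0) = P(X,Y=1) + P(X,Y=2)
- P(X,Z=1) = P(X,Y=0) + P(X,Y=3)

I(X;Z) = I(X;f(Y)) = 0.0000 dits

Verification: 0.0067 ≥ 0.0000 ✓

Information cannot be created by processing; the function f can only lose information about X.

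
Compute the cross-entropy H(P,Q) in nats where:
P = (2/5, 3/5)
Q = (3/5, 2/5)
0.7541 nats

Cross-entropy: H(P,Q) = -Σ p(x) log q(x)

Alternatively: H(P,Q) = H(P) + D_KL(P||Q)
H(P) = 0.6730 nats
D_KL(P||Q) = 0.0811 nats

H(P,Q) = 0.6730 + 0.0811 = 0.7541 nats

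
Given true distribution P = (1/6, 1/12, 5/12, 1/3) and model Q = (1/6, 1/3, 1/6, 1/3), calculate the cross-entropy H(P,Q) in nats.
1.5029 nats

Cross-entropy: H(P,Q) = -Σ p(x) log q(x)

Alternatively: H(P,Q) = H(P) + D_KL(P||Q)
H(P) = 1.2367 nats
D_KL(P||Q) = 0.2663 nats

H(P,Q) = 1.2367 + 0.2663 = 1.5029 nats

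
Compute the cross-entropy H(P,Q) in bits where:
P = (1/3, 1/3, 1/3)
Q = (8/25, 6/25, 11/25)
1.6291 bits

Cross-entropy: H(P,Q) = -Σ p(x) log q(x)

Alternatively: H(P,Q) = H(P) + D_KL(P||Q)
H(P) = 1.5850 bits
D_KL(P||Q) = 0.0441 bits

H(P,Q) = 1.5850 + 0.0441 = 1.6291 bits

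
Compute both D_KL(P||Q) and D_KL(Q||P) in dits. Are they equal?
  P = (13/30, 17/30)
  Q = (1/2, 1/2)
D_KL(P||Q) = 0.0039, D_KL(Q||P) = 0.0039

KL divergence is not symmetric: D_KL(P||Q) ≠ D_KL(Q||P) in general.

D_KL(P||Q) = 0.0039 dits
D_KL(Q||P) = 0.0039 dits

In this case they happen to be equal (to 4 decimal places).

This asymmetry is why KL divergence is not a true distance metric.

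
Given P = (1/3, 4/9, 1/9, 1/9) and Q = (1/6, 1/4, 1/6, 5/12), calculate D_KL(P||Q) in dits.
0.1281 dits

KL divergence: D_KL(P||Q) = Σ p(x) log(p(x)/q(x))

Computing term by term:
  x=0: 1/3 × log_10[(1/3)/(1/6)] = 1/3 × 0.3010 = 0.1003
  x=1: 4/9 × log_10[(4/9)/(1/4)] = 4/9 × 0.2499 = 0.1111
  x=2: 1/9 × log_10[(1/9)/(1/6)] = 1/9 × -0.1761 = -0.0196
  x=3: 1/9 × log_10[(1/9)/(5/12)] = 1/9 × -0.5740 = -0.0638

D_KL(P||Q) = 0.1281 dits

Note: KL divergence is always non-negative and equals 0 iff P = Q.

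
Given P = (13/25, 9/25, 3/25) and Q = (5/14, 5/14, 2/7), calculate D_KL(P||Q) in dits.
0.0409 dits

KL divergence: D_KL(P||Q) = Σ p(x) log(p(x)/q(x))

Computing term by term:
  x=0: 13/25 × log_10[(13/25)/(5/14)] = 13/25 × 0.1632 = 0.0848
  x=1: 9/25 × log_10[(9/25)/(5/14)] = 9/25 × 0.0035 = 0.0012
  x=2: 3/25 × log_10[(3/25)/(2/7)] = 3/25 × -0.3768 = -0.0452

D_KL(P||Q) = 0.0409 dits

Note: KL divergence is always non-negative and equals 0 iff P = Q.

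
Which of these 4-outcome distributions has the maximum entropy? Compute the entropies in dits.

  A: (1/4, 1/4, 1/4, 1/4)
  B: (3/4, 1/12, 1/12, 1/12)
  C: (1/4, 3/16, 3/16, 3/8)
A

For a discrete distribution over n outcomes, entropy is maximized by the uniform distribution.

Computing entropies:
H(A) = 0.6021 dits
H(B) = 0.3635 dits
H(C) = 0.5829 dits

The uniform distribution (where all probabilities equal 1/4) achieves the maximum entropy of log_10(4) = 0.6021 dits.

Distribution A has the highest entropy.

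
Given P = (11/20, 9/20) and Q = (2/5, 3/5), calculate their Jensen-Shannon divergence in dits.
0.0049 dits

Jensen-Shannon divergence is:
JSD(P||Q) = 0.5 × D_KL(P||M) + 0.5 × D_KL(Q||M)
where M = 0.5 × (P + Q) is the mixture distribution.

M = 0.5 × (11/20, 9/20) + 0.5 × (2/5, 3/5) = (19/40, 21/40)

D_KL(P||M) = 0.0049 dits
D_KL(Q||M) = 0.0049 dits

JSD(P||Q) = 0.5 × 0.0049 + 0.5 × 0.0049 = 0.0049 dits

Unlike KL divergence, JSD is symmetric and bounded: 0 ≤ JSD ≤ log(2).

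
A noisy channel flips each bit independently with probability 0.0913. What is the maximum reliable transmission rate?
0.5592 bits

For a binary symmetric channel (BSC) with error probability p:
Capacity C = 1 - H(p) bits per symbol

where H(p) = -p log₂(p) - (1-p) log₂(1-p) is the binary entropy function.

H(0.0913) = 0.4408 bits
C = 1 - 0.4408 = 0.5592 bits per symbol

This means we can reliably transmit up to 0.5592 bits of information per channel use.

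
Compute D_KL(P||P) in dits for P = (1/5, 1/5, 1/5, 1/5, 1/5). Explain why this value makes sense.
0.0000 dits

KL divergence satisfies the Gibbs inequality: D_KL(P||Q) ≥ 0 for all distributions P, Q.

D_KL(P||Q) = Σ p(x) log(p(x)/q(x))
Each term is p(x) × log_10(p(x)/p(x)) = p(x) × log_10(1) = 0, so the sum is 0.
D_KL(P||Q) = 0.0000 dits

When P = Q, the KL divergence is exactly 0, as there is no 'divergence' between identical distributions.

This non-negativity is a fundamental property: relative entropy cannot be negative because it measures how different Q is from P.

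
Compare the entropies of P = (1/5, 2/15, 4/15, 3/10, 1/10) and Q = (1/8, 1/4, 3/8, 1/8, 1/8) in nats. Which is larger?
P

Computing entropies in nats:
H(P) = 1.5345
H(Q) = 1.4942

Distribution P has higher entropy.

Intuition: The distribution closer to uniform (more spread out) has higher entropy.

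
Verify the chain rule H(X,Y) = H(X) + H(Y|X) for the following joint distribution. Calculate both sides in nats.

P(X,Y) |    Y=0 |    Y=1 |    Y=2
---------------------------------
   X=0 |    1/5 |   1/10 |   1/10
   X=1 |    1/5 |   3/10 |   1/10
H(X,Y) = 1.6957, H(X) = 0.6730, H(Y|X) = 1.0227 (all in nats)

Chain rule: H(X,Y) = H(X) + H(Y|X)

Left side — joint entropy directly:
H(X,Y) = -Σ p(x,y) log p(x,y) = 1.6957 nats

Right side — compute H(Y|X) from the conditional distributions:
P(X) = (2/5, 3/5), so H(X) = 0.6730 nats
H(Y|X) = Σ_x P(X=x) · H(Y|X=x):
  P(Y|X=0) = (1/2, 1/4, 1/4), H(Y|X=0) = 1.0397, weight P(X=0) = 2/5
  P(Y|X=1) = (1/3, 1/2, 1/6), H(Y|X=1) = 1.0114, weight P(X=1) = 3/5
H(Y|X) = 1.0227 nats

H(X) + H(Y|X) = 0.6730 + 1.0227 = 1.6957 nats

Both sides equal 1.6957 nats. ✓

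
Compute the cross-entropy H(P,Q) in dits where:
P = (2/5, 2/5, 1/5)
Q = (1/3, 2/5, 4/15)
0.4648 dits

Cross-entropy: H(P,Q) = -Σ p(x) log q(x)

Alternatively: H(P,Q) = H(P) + D_KL(P||Q)
H(P) = 0.4581 dits
D_KL(P||Q) = 0.0067 dits

H(P,Q) = 0.4581 + 0.0067 = 0.4648 dits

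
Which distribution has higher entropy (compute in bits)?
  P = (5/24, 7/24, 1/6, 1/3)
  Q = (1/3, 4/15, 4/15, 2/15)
P

Computing entropies in bits:
H(P) = 1.9491
H(Q) = 1.9329

Distribution P has higher entropy.

Intuition: The distribution closer to uniform (more spread out) has higher entropy.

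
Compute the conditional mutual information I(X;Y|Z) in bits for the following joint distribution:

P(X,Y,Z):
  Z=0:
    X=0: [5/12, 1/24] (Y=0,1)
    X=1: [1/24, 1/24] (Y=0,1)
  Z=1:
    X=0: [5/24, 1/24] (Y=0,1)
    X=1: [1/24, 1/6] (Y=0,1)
0.1934 bits

Conditional mutual information: I(X;Y|Z) = H(X|Z) + H(Y|Z) - H(X,Y|Z)

H(Z) = 0.9950
H(X,Z) = 1.7861 → H(X|Z) = 0.7911
H(Y,Z) = 1.7861 → H(Y|Z) = 0.7911
H(X,Y,Z) = 2.3838 → H(X,Y|Z) = 1.3888

I(X;Y|Z) = 0.7911 + 0.7911 - 1.3888 = 0.1934 bits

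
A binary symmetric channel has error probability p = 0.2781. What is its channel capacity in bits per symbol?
0.1472 bits

For a binary symmetric channel (BSC) with error probability p:
Capacity C = 1 - H(p) bits per symbol

where H(p) = -p log₂(p) - (1-p) log₂(1-p) is the binary entropy function.

H(0.2781) = 0.8528 bits
C = 1 - 0.8528 = 0.1472 bits per symbol

This means we can reliably transmit up to 0.1472 bits of information per channel use.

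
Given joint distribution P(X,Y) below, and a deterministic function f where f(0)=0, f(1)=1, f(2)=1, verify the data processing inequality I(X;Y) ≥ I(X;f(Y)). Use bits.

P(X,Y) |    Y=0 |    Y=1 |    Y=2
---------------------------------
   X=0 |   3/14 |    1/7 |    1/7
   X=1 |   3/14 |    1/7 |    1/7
I(X;Y) = 0.0000, I(X;f(Y)) = 0.0000, inequality holds: 0.0000 ≥ 0.0000

Data Processing Inequality: For any Markov chain X → Y → Z, we have I(X;Y) ≥ I(X;Z).

Here Z = f(Y) is a deterministic function of Y, forming X → Y → Z.

Original I(X;Y) = 0.0000 bits

After applying f:
P(X,Z) where Z=f(Y):
- P(X,Z=0) = P(X,Y=0)
- P(X,Z=1) = P(X,Y=1) + P(X,Y=2)

I(X;Z) = I(X;f(Y)) = 0.0000 bits

Verification: 0.0000 ≥ 0.0000 ✓

Information cannot be created by processing; the function f can only lose information about X.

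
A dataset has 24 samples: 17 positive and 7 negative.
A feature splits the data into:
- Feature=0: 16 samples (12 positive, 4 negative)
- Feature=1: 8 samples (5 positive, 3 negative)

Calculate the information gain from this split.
0.0119 bits

Information Gain = H(Y) - H(Y|Feature)

Before split:
P(positive) = 17/24 = 0.7083
H(Y) = 0.8709 bits

After split:
Feature=0: H = 0.8113 bits (weight = 16/24)
Feature=1: H = 0.9544 bits (weight = 8/24)
H(Y|Feature) = (16/24)×0.8113 + (8/24)×0.9544 = 0.8590 bits

Information Gain = 0.8709 - 0.8590 = 0.0119 bits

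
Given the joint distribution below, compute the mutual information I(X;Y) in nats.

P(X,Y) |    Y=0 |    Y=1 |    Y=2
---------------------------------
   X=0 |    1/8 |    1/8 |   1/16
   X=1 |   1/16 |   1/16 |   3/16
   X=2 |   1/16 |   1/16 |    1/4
0.0878 nats

Mutual information: I(X;Y) = H(X) + H(Y) - H(X,Y)

Marginals:
P(X) = (5/16, 5/16, 3/8), H(X) = 1.0948 nats
P(Y) = (1/4, 1/4, 1/2), H(Y) = 1.0397 nats

Joint entropy: H(X,Y) = 2.0467 nats

I(X;Y) = 1.0948 + 1.0397 - 2.0467 = 0.0878 nats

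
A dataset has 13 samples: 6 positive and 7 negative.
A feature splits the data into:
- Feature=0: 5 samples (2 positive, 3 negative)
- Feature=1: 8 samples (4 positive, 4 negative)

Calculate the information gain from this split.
0.0069 bits

Information Gain = H(Y) - H(Y|Feature)

Before split:
P(positive) = 6/13 = 0.4615
H(Y) = 0.9957 bits

After split:
Feature=0: H = 0.9710 bits (weight = 5/13)
Feature=1: H = 1.0000 bits (weight = 8/13)
H(Y|Feature) = (5/13)×0.9710 + (8/13)×1.0000 = 0.9888 bits

Information Gain = 0.9957 - 0.9888 = 0.0069 bits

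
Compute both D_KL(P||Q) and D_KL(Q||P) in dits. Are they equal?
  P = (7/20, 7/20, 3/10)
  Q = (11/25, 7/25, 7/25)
D_KL(P||Q) = 0.0081, D_KL(Q||P) = 0.0082

KL divergence is not symmetric: D_KL(P||Q) ≠ D_KL(Q||P) in general.

D_KL(P||Q) = 0.0081 dits
D_KL(Q||P) = 0.0082 dits

No, they are not equal!

This asymmetry is why KL divergence is not a true distance metric.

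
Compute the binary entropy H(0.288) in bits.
0.8661 bits

The binary entropy function is:
H(p) = -p log(p) - (1-p) log(1-p)

H(0.288) = -0.288 × log_2(0.288) - 0.712 × log_2(0.712)
H(0.288) = 0.8661 bits

Note: Binary entropy is maximized at p=0.5 (H=1 bit) and minimized at p=0 or p=1 (H=0).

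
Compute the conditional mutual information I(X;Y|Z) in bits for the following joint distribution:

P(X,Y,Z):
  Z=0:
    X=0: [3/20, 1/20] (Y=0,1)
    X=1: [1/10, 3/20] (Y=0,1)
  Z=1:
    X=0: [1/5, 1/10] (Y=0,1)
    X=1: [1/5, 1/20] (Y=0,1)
0.0500 bits

Conditional mutual information: I(X;Y|Z) = H(X|Z) + H(Y|Z) - H(X,Y|Z)

H(Z) = 0.9928
H(X,Z) = 1.9855 → H(X|Z) = 0.9927
H(Y,Z) = 1.9037 → H(Y|Z) = 0.9109
H(X,Y,Z) = 2.8464 → H(X,Y|Z) = 1.8537

I(X;Y|Z) = 0.9927 + 0.9109 - 1.8537 = 0.0500 bits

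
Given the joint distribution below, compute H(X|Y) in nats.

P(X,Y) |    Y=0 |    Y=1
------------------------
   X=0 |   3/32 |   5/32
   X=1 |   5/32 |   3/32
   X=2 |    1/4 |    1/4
1.0239 nats

Using the chain rule: H(X|Y) = H(X,Y) - H(Y)

First, compute H(X,Y) = 1.7171 nats

Marginal P(Y) = (1/2, 1/2)
H(Y) = 0.6931 nats

H(X|Y) = H(X,Y) - H(Y) = 1.7171 - 0.6931 = 1.0239 nats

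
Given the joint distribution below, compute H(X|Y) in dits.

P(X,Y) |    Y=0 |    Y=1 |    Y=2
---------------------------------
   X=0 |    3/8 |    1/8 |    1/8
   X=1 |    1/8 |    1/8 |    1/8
0.2726 dits

Using the chain rule: H(X|Y) = H(X,Y) - H(Y)

First, compute H(X,Y) = 0.7242 dits

Marginal P(Y) = (1/2, 1/4, 1/4)
H(Y) = 0.4515 dits

H(X|Y) = H(X,Y) - H(Y) = 0.7242 - 0.4515 = 0.2726 dits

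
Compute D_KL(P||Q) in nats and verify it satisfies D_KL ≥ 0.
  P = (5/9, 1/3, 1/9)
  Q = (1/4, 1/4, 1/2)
0.3724 nats

KL divergence satisfies the Gibbs inequality: D_KL(P||Q) ≥ 0 for all distributions P, Q.

D_KL(P||Q) = Σ p(x) log(p(x)/q(x))
Term by term:
  x=0: 5/9 × log_e[(5/9)/(1/4)] = 0.4436
  x=1: 1/3 × log_e[(1/3)/(1/4)] = 0.0959
  x=2: 1/9 × log_e[(1/9)/(1/2)] = -0.1671
D_KL(P||Q) = 0.3724 nats

D_KL(P||Q) = 0.3724 ≥ 0 ✓

This non-negativity is a fundamental property: relative entropy cannot be negative because it measures how different Q is from P.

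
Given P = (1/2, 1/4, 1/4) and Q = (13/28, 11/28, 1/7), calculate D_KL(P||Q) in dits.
0.0278 dits

KL divergence: D_KL(P||Q) = Σ p(x) log(p(x)/q(x))

Computing term by term:
  x=0: 1/2 × log_10[(1/2)/(13/28)] = 1/2 × 0.0322 = 0.0161
  x=1: 1/4 × log_10[(1/4)/(11/28)] = 1/4 × -0.1963 = -0.0491
  x=2: 1/4 × log_10[(1/4)/(1/7)] = 1/4 × 0.2430 = 0.0608

D_KL(P||Q) = 0.0278 dits

Note: KL divergence is always non-negative and equals 0 iff P = Q.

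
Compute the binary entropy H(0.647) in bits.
0.9367 bits

The binary entropy function is:
H(p) = -p log(p) - (1-p) log(1-p)

H(0.647) = -0.647 × log_2(0.647) - 0.353 × log_2(0.353)
H(0.647) = 0.9367 bits

Note: Binary entropy is maximized at p=0.5 (H=1 bit) and minimized at p=0 or p=1 (H=0).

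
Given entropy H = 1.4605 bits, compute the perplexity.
2.7520

Perplexity is 2^H (or exp(H) for natural log).

H = 1.4605 bits
Perplexity = 2^1.4605 = 2.7520

Interpretation: The model's uncertainty is equivalent to choosing uniformly among 2.8 options.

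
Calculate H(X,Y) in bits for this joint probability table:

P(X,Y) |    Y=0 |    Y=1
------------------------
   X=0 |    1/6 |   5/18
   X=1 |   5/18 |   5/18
1.9708 bits

Joint entropy is H(X,Y) = -Σ_{x,y} p(x,y) log p(x,y).

Summing over all non-zero entries:
H(X,Y) = -[1/6·log_2(1/6) + 5/18·log_2(5/18) + 5/18·log_2(5/18) + 5/18·log_2(5/18)]
H(X,Y) = 1.9708 bits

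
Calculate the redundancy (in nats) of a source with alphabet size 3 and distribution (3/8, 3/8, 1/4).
0.0164 nats

Redundancy measures how far a source is from maximum entropy:
R = H_max - H(X)

Maximum entropy for 3 symbols: H_max = log_e(3) = 1.0986 nats
Actual entropy: H(X) = 1.0822 nats
Redundancy: R = 1.0986 - 1.0822 = 0.0164 nats

This redundancy represents potential for compression: the source could be compressed by 0.0164 nats per symbol.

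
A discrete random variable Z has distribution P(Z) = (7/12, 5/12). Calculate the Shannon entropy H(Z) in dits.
0.2950 dits

Shannon entropy is H(X) = -Σ p(x) log p(x).

For P = (7/12, 5/12):
H = -7/12 × log_10(7/12) -5/12 × log_10(5/12)
H = 0.2950 dits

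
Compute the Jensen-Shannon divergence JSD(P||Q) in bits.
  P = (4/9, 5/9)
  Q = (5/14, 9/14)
0.0057 bits

Jensen-Shannon divergence is:
JSD(P||Q) = 0.5 × D_KL(P||M) + 0.5 × D_KL(Q||M)
where M = 0.5 × (P + Q) is the mixture distribution.

M = 0.5 × (4/9, 5/9) + 0.5 × (5/14, 9/14) = (0.400794, 0.599206)

D_KL(P||M) = 0.0057 bits
D_KL(Q||M) = 0.0058 bits

JSD(P||Q) = 0.5 × 0.0057 + 0.5 × 0.0058 = 0.0057 bits

Unlike KL divergence, JSD is symmetric and bounded: 0 ≤ JSD ≤ log(2).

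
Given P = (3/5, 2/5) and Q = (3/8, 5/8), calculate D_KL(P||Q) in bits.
0.1493 bits

KL divergence: D_KL(P||Q) = Σ p(x) log(p(x)/q(x))

Computing term by term:
  x=0: 3/5 × log_2[(3/5)/(3/8)] = 3/5 × 0.6781 = 0.4068
  x=1: 2/5 × log_2[(2/5)/(5/8)] = 2/5 × -0.6439 = -0.2575

D_KL(P||Q) = 0.1493 bits

Note: KL divergence is always non-negative and equals 0 iff P = Q.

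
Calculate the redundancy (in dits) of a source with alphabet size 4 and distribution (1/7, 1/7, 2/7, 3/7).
0.0475 dits

Redundancy measures how far a source is from maximum entropy:
R = H_max - H(X)

Maximum entropy for 4 symbols: H_max = log_10(4) = 0.6021 dits
Actual entropy: H(X) = 0.5546 dits
Redundancy: R = 0.6021 - 0.5546 = 0.0475 dits

This redundancy represents potential for compression: the source could be compressed by 0.0475 dits per symbol.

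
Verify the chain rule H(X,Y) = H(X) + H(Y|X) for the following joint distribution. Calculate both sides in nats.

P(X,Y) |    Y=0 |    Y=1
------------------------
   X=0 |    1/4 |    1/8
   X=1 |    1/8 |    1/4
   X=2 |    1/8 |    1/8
H(X,Y) = 1.7329, H(X) = 1.0822, H(Y|X) = 0.6507 (all in nats)

Chain rule: H(X,Y) = H(X) + H(Y|X)

Left side — joint entropy directly:
H(X,Y) = -Σ p(x,y) log p(x,y) = 1.7329 nats

Right side — compute H(Y|X) from the conditional distributions:
P(X) = (3/8, 3/8, 1/4), so H(X) = 1.0822 nats
H(Y|X) = Σ_x P(X=x) · H(Y|X=x):
  P(Y|X=0) = (2/3, 1/3), H(Y|X=0) = 0.6365, weight P(X=0) = 3/8
  P(Y|X=1) = (1/3, 2/3), H(Y|X=1) = 0.6365, weight P(X=1) = 3/8
  P(Y|X=2) = (1/2, 1/2), H(Y|X=2) = 0.6931, weight P(X=2) = 1/4
H(Y|X) = 0.6507 nats

H(X) + H(Y|X) = 1.0822 + 0.6507 = 1.7329 nats

Both sides equal 1.7329 nats. ✓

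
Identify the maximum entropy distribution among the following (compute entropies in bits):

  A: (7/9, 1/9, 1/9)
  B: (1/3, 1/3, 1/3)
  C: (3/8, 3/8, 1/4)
B

For a discrete distribution over n outcomes, entropy is maximized by the uniform distribution.

Computing entropies:
H(A) = 0.9864 bits
H(B) = 1.5850 bits
H(C) = 1.5613 bits

The uniform distribution (where all probabilities equal 1/3) achieves the maximum entropy of log_2(3) = 1.5850 bits.

Distribution B has the highest entropy.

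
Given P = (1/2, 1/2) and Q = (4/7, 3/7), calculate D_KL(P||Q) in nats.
0.0103 nats

KL divergence: D_KL(P||Q) = Σ p(x) log(p(x)/q(x))

Computing term by term:
  x=0: 1/2 × log_e[(1/2)/(4/7)] = 1/2 × -0.1335 = -0.0668
  x=1: 1/2 × log_e[(1/2)/(3/7)] = 1/2 × 0.1542 = 0.0771

D_KL(P||Q) = 0.0103 nats

Note: KL divergence is always non-negative and equals 0 iff P = Q.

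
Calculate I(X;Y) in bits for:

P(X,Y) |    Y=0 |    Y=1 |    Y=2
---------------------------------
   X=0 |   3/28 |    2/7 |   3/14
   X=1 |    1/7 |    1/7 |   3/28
0.0316 bits

Mutual information: I(X;Y) = H(X) + H(Y) - H(X,Y)

Marginals:
P(X) = (17/28, 11/28), H(X) = 0.9666 bits
P(Y) = (1/4, 3/7, 9/28), H(Y) = 1.5502 bits

Joint entropy: H(X,Y) = 2.4852 bits

I(X;Y) = 0.9666 + 1.5502 - 2.4852 = 0.0316 bits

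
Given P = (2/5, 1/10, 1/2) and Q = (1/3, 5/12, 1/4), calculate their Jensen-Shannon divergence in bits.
0.1080 bits

Jensen-Shannon divergence is:
JSD(P||Q) = 0.5 × D_KL(P||M) + 0.5 × D_KL(Q||M)
where M = 0.5 × (P + Q) is the mixture distribution.

M = 0.5 × (2/5, 1/10, 1/2) + 0.5 × (1/3, 5/12, 1/4) = (11/30, 0.258333, 3/8)

D_KL(P||M) = 0.1208 bits
D_KL(Q||M) = 0.0953 bits

JSD(P||Q) = 0.5 × 0.1208 + 0.5 × 0.0953 = 0.1080 bits

Unlike KL divergence, JSD is symmetric and bounded: 0 ≤ JSD ≤ log(2).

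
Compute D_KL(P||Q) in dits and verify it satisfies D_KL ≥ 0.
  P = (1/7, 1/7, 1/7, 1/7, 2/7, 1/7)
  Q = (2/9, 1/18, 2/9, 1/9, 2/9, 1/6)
0.0410 dits

KL divergence satisfies the Gibbs inequality: D_KL(P||Q) ≥ 0 for all distributions P, Q.

D_KL(P||Q) = Σ p(x) log(p(x)/q(x))
Term by term:
  x=0: 1/7 × log_10[(1/7)/(2/9)] = -0.0274
  x=1: 1/7 × log_10[(1/7)/(1/18)] = 0.0586
  x=2: 1/7 × log_10[(1/7)/(2/9)] = -0.0274
  x=3: 1/7 × log_10[(1/7)/(1/9)] = 0.0156
  x=4: 2/7 × log_10[(2/7)/(2/9)] = 0.0312
  x=5: 1/7 × log_10[(1/7)/(1/6)] = -0.0096
D_KL(P||Q) = 0.0410 dits

D_KL(P||Q) = 0.0410 ≥ 0 ✓

This non-negativity is a fundamental property: relative entropy cannot be negative because it measures how different Q is from P.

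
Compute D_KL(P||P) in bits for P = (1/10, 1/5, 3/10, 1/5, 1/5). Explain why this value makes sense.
0.0000 bits

KL divergence satisfies the Gibbs inequality: D_KL(P||Q) ≥ 0 for all distributions P, Q.

D_KL(P||Q) = Σ p(x) log(p(x)/q(x))
Each term is p(x) × log_2(p(x)/p(x)) = p(x) × log_2(1) = 0, so the sum is 0.
D_KL(P||Q) = 0.0000 bits

When P = Q, the KL divergence is exactly 0, as there is no 'divergence' between identical distributions.

This non-negativity is a fundamental property: relative entropy cannot be negative because it measures how different Q is from P.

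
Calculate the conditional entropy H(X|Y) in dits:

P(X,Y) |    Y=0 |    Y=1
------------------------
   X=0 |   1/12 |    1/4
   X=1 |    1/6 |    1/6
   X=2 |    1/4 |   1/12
0.4392 dits

Using the chain rule: H(X|Y) = H(X,Y) - H(Y)

First, compute H(X,Y) = 0.7403 dits

Marginal P(Y) = (1/2, 1/2)
H(Y) = 0.3010 dits

H(X|Y) = H(X,Y) - H(Y) = 0.7403 - 0.3010 = 0.4392 dits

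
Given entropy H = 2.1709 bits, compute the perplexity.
4.5030

Perplexity is 2^H (or exp(H) for natural log).

H = 2.1709 bits
Perplexity = 2^2.1709 = 4.5030

Interpretation: The model's uncertainty is equivalent to choosing uniformly among 4.5 options.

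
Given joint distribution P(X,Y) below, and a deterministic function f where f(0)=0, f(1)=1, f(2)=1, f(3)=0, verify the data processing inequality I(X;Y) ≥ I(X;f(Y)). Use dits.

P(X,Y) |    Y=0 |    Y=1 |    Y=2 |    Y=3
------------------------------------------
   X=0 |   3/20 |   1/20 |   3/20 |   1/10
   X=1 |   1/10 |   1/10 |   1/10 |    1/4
I(X;Y) = 0.0203, I(X;f(Y)) = 0.0015, inequality holds: 0.0203 ≥ 0.0015

Data Processing Inequality: For any Markov chain X → Y → Z, we have I(X;Y) ≥ I(X;Z).

Here Z = f(Y) is a deterministic function of Y, forming X → Y → Z.

Original I(X;Y) = 0.0203 dits

After applying f:
P(X,Z) where Z=f(Y):
- P(X,Z=0) = P(X,Y=0) + P(X,Y=3)
- P(X,Z=1) = P(X,Y=1) + P(X,Y=2)

I(X;Z) = I(X;f(Y)) = 0.0015 dits

Verification: 0.0203 ≥ 0.0015 ✓

Information cannot be created by processing; the function f can only lose information about X.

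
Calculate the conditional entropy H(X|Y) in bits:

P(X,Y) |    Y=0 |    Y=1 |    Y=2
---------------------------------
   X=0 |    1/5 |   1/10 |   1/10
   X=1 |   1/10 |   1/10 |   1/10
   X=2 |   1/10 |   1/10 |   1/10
1.5510 bits

Using the chain rule: H(X|Y) = H(X,Y) - H(Y)

First, compute H(X,Y) = 3.1219 bits

Marginal P(Y) = (2/5, 3/10, 3/10)
H(Y) = 1.5710 bits

H(X|Y) = H(X,Y) - H(Y) = 3.1219 - 1.5710 = 1.5510 bits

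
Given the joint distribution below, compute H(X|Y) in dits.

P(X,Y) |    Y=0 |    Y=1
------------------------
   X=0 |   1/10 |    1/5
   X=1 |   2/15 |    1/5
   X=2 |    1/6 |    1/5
0.4735 dits

Using the chain rule: H(X|Y) = H(X,Y) - H(Y)

First, compute H(X,Y) = 0.7657 dits

Marginal P(Y) = (2/5, 3/5)
H(Y) = 0.2923 dits

H(X|Y) = H(X,Y) - H(Y) = 0.7657 - 0.2923 = 0.4735 dits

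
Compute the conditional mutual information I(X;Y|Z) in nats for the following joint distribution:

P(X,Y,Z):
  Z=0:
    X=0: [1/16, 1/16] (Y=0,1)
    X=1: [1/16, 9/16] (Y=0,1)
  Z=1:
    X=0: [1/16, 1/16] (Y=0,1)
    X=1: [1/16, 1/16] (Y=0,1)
0.0481 nats

Conditional mutual information: I(X;Y|Z) = H(X|Z) + H(Y|Z) - H(X,Y|Z)

H(Z) = 0.5623
H(X,Z) = 1.0735 → H(X|Z) = 0.5112
H(Y,Z) = 1.0735 → H(Y|Z) = 0.5112
H(X,Y,Z) = 1.5366 → H(X,Y|Z) = 0.9743

I(X;Y|Z) = 0.5112 + 0.5112 - 0.9743 = 0.0481 nats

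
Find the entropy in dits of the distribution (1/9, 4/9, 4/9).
0.4191 dits

Shannon entropy is H(X) = -Σ p(x) log p(x).

For P = (1/9, 4/9, 4/9):
H = -1/9 × log_10(1/9) -4/9 × log_10(4/9) -4/9 × log_10(4/9)
H = 0.4191 dits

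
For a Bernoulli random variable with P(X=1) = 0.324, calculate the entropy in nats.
0.6298 nats

The binary entropy function is:
H(p) = -p log(p) - (1-p) log(1-p)

H(0.324) = -0.324 × log_e(0.324) - 0.676 × log_e(0.676)
H(0.324) = 0.6298 nats

Note: Binary entropy is maximized at p=0.5 (H=1 bit) and minimized at p=0 or p=1 (H=0).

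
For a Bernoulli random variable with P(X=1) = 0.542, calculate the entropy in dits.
0.2995 dits

The binary entropy function is:
H(p) = -p log(p) - (1-p) log(1-p)

H(0.542) = -0.542 × log_10(0.542) - 0.458 × log_10(0.458)
H(0.542) = 0.2995 dits

Note: Binary entropy is maximized at p=0.5 (H=1 bit) and minimized at p=0 or p=1 (H=0).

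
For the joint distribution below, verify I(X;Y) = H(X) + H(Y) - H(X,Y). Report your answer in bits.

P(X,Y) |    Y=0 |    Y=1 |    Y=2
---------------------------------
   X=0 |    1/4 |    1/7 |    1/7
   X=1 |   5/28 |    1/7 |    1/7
I(X;Y) = 0.0049 bits

Mutual information has multiple equivalent forms:
- I(X;Y) = H(X) - H(X|Y)
- I(X;Y) = H(Y) - H(Y|X)
- I(X;Y) = H(X) + H(Y) - H(X,Y)

Computing all quantities:
H(X) = 0.9963, H(Y) = 1.5567, H(X,Y) = 2.5480
H(X|Y) = 0.9914, H(Y|X) = 1.5517

Verification:
H(X) - H(X|Y) = 0.9963 - 0.9914 = 0.0049
H(Y) - H(Y|X) = 1.5567 - 1.5517 = 0.0049
H(X) + H(Y) - H(X,Y) = 0.9963 + 1.5567 - 2.5480 = 0.0049

All forms give I(X;Y) = 0.0049 bits. ✓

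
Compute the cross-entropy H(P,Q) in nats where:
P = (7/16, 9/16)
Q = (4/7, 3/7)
0.7214 nats

Cross-entropy: H(P,Q) = -Σ p(x) log q(x)

Alternatively: H(P,Q) = H(P) + D_KL(P||Q)
H(P) = 0.6853 nats
D_KL(P||Q) = 0.0361 nats

H(P,Q) = 0.6853 + 0.0361 = 0.7214 nats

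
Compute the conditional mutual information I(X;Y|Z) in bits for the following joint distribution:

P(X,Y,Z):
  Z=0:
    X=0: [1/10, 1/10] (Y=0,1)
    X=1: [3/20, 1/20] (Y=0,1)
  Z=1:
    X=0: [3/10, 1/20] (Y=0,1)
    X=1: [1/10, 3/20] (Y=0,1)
0.1207 bits

Conditional mutual information: I(X;Y|Z) = H(X|Z) + H(Y|Z) - H(X,Y|Z)

H(Z) = 0.9710
H(X,Z) = 1.9589 → H(X|Z) = 0.9879
H(Y,Z) = 1.9037 → H(Y|Z) = 0.9328
H(X,Y,Z) = 2.7710 → H(X,Y|Z) = 1.8000

I(X;Y|Z) = 0.9879 + 0.9328 - 1.8000 = 0.1207 bits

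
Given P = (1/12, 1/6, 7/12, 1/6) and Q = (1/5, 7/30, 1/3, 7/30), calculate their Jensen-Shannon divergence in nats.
0.0352 nats

Jensen-Shannon divergence is:
JSD(P||Q) = 0.5 × D_KL(P||M) + 0.5 × D_KL(Q||M)
where M = 0.5 × (P + Q) is the mixture distribution.

M = 0.5 × (1/12, 1/6, 7/12, 1/6) + 0.5 × (1/5, 7/30, 1/3, 7/30) = (0.141667, 1/5, 11/24, 1/5)

D_KL(P||M) = 0.0357 nats
D_KL(Q||M) = 0.0348 nats

JSD(P||Q) = 0.5 × 0.0357 + 0.5 × 0.0348 = 0.0352 nats

Unlike KL divergence, JSD is symmetric and bounded: 0 ≤ JSD ≤ log(2).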